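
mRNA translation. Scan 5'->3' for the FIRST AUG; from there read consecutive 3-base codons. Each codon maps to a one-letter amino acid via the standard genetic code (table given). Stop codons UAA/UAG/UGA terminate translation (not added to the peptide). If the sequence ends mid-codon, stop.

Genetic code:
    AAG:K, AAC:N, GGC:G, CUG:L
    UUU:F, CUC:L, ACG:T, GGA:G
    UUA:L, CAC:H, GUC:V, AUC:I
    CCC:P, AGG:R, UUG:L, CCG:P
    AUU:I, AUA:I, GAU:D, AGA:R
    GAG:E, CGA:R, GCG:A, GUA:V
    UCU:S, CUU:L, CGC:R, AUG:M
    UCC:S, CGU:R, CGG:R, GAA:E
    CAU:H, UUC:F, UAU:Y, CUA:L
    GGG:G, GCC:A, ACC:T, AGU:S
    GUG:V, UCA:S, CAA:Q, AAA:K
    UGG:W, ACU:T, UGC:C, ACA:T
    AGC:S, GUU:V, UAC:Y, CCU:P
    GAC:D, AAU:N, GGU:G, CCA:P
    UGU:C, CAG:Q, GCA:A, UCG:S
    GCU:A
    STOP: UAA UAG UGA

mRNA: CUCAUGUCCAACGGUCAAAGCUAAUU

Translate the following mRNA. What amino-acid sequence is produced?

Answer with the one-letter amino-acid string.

Answer: MSNGQS

Derivation:
start AUG at pos 3
pos 3: AUG -> M; peptide=M
pos 6: UCC -> S; peptide=MS
pos 9: AAC -> N; peptide=MSN
pos 12: GGU -> G; peptide=MSNG
pos 15: CAA -> Q; peptide=MSNGQ
pos 18: AGC -> S; peptide=MSNGQS
pos 21: UAA -> STOP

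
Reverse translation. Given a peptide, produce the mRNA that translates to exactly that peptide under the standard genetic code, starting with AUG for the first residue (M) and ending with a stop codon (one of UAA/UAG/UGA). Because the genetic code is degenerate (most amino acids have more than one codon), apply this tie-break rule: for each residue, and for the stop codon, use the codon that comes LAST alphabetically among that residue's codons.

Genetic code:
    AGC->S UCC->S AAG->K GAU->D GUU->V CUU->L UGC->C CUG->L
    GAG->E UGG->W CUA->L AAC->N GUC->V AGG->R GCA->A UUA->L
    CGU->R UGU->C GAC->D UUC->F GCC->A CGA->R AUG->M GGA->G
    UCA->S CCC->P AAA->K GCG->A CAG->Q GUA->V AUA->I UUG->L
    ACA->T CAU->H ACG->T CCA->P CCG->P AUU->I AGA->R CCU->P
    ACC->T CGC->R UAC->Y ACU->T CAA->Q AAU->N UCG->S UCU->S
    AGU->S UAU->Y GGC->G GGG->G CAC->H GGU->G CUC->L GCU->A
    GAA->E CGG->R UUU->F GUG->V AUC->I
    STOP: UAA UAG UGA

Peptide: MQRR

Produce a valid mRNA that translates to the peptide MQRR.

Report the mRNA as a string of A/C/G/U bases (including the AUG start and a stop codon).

residue 1: M -> AUG (start codon)
residue 2: Q codons sorted = CAA,CAG -> pick last = CAG
residue 3: R codons sorted = AGA,AGG,CGA,CGC,CGG,CGU -> pick last = CGU
residue 4: R codons sorted = AGA,AGG,CGA,CGC,CGG,CGU -> pick last = CGU
terminator: stop codons sorted = UAA,UAG,UGA -> pick last = UGA

Answer: mRNA: AUGCAGCGUCGUUGA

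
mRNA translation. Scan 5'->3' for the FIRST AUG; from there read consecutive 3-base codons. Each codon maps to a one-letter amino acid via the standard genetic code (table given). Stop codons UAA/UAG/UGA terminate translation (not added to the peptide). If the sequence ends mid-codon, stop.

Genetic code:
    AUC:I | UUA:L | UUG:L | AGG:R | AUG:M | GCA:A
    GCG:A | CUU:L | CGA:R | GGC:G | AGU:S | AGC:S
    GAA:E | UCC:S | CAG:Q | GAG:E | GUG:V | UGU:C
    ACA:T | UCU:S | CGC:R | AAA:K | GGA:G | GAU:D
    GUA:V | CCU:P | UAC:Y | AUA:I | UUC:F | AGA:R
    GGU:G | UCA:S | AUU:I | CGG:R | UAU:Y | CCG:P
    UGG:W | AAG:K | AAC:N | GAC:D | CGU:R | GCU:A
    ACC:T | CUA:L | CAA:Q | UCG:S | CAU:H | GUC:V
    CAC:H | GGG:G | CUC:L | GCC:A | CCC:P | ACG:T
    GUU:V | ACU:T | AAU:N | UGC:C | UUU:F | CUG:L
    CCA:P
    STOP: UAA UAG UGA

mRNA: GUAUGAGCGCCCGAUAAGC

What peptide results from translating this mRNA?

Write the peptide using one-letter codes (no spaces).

start AUG at pos 2
pos 2: AUG -> M; peptide=M
pos 5: AGC -> S; peptide=MS
pos 8: GCC -> A; peptide=MSA
pos 11: CGA -> R; peptide=MSAR
pos 14: UAA -> STOP

Answer: MSAR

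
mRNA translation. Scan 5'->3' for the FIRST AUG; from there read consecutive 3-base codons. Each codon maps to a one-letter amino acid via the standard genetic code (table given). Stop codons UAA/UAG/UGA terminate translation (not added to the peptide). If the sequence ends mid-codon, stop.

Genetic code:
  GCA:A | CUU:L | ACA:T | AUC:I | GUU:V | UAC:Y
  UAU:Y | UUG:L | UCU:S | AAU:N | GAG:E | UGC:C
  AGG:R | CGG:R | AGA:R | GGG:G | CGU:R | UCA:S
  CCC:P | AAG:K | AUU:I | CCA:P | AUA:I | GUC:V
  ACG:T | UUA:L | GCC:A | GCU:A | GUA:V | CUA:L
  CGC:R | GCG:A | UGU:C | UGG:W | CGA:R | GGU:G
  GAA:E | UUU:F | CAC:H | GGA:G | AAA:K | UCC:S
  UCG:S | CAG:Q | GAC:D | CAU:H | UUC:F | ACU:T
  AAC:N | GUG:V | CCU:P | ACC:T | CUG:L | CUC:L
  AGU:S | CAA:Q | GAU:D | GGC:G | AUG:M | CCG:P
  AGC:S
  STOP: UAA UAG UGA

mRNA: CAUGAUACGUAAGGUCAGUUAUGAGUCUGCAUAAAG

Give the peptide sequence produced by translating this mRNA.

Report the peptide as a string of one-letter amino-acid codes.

start AUG at pos 1
pos 1: AUG -> M; peptide=M
pos 4: AUA -> I; peptide=MI
pos 7: CGU -> R; peptide=MIR
pos 10: AAG -> K; peptide=MIRK
pos 13: GUC -> V; peptide=MIRKV
pos 16: AGU -> S; peptide=MIRKVS
pos 19: UAU -> Y; peptide=MIRKVSY
pos 22: GAG -> E; peptide=MIRKVSYE
pos 25: UCU -> S; peptide=MIRKVSYES
pos 28: GCA -> A; peptide=MIRKVSYESA
pos 31: UAA -> STOP

Answer: MIRKVSYESA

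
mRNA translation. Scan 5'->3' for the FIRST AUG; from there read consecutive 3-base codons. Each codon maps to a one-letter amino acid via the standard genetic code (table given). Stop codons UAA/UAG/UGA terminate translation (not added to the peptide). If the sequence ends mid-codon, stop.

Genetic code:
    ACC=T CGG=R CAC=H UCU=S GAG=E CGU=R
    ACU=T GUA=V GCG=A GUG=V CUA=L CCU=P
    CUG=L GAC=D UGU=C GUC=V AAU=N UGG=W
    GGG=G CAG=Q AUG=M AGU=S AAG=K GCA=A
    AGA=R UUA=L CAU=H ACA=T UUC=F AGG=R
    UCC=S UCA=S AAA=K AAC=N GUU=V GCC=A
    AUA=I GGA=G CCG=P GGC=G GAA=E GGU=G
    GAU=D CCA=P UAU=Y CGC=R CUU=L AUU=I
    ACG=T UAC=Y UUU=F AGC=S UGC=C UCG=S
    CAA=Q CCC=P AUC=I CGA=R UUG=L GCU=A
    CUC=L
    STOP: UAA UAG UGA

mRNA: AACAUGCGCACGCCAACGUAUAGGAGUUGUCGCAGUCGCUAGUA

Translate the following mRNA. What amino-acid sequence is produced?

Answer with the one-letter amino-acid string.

start AUG at pos 3
pos 3: AUG -> M; peptide=M
pos 6: CGC -> R; peptide=MR
pos 9: ACG -> T; peptide=MRT
pos 12: CCA -> P; peptide=MRTP
pos 15: ACG -> T; peptide=MRTPT
pos 18: UAU -> Y; peptide=MRTPTY
pos 21: AGG -> R; peptide=MRTPTYR
pos 24: AGU -> S; peptide=MRTPTYRS
pos 27: UGU -> C; peptide=MRTPTYRSC
pos 30: CGC -> R; peptide=MRTPTYRSCR
pos 33: AGU -> S; peptide=MRTPTYRSCRS
pos 36: CGC -> R; peptide=MRTPTYRSCRSR
pos 39: UAG -> STOP

Answer: MRTPTYRSCRSR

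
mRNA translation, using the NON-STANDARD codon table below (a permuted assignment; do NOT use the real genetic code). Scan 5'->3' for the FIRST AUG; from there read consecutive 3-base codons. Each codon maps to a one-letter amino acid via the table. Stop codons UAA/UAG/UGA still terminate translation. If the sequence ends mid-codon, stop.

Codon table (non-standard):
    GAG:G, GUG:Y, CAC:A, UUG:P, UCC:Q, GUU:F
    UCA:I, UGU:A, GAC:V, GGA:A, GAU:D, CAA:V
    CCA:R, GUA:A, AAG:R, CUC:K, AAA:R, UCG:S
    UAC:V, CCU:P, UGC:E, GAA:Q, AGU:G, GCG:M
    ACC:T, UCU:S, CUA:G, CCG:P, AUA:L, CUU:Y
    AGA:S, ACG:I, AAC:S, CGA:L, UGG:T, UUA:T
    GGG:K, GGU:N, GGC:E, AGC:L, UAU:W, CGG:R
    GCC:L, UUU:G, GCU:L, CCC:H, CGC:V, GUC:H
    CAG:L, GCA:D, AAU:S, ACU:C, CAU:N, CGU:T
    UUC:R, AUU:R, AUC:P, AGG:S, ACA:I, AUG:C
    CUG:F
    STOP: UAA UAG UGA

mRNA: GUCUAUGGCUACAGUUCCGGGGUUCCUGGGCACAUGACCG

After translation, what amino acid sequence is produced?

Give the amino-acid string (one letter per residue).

start AUG at pos 4
pos 4: AUG -> C; peptide=C
pos 7: GCU -> L; peptide=CL
pos 10: ACA -> I; peptide=CLI
pos 13: GUU -> F; peptide=CLIF
pos 16: CCG -> P; peptide=CLIFP
pos 19: GGG -> K; peptide=CLIFPK
pos 22: UUC -> R; peptide=CLIFPKR
pos 25: CUG -> F; peptide=CLIFPKRF
pos 28: GGC -> E; peptide=CLIFPKRFE
pos 31: ACA -> I; peptide=CLIFPKRFEI
pos 34: UGA -> STOP

Answer: CLIFPKRFEI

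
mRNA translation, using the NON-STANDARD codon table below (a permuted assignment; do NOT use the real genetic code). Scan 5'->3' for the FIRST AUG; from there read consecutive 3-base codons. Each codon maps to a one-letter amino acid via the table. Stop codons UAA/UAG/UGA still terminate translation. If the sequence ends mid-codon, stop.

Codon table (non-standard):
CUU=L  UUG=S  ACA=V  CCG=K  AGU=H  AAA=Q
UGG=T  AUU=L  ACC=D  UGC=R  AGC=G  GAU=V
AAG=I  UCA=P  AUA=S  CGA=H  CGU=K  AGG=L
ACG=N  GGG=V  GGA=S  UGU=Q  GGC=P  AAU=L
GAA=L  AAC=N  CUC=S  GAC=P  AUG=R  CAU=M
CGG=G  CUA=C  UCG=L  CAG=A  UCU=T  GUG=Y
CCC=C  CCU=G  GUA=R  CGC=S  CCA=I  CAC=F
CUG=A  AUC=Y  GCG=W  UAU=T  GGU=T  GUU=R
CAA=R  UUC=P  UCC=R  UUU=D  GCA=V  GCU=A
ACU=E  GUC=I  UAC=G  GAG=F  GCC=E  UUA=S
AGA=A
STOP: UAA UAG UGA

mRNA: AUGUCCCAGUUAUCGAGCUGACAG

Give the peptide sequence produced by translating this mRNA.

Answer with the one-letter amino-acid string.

start AUG at pos 0
pos 0: AUG -> R; peptide=R
pos 3: UCC -> R; peptide=RR
pos 6: CAG -> A; peptide=RRA
pos 9: UUA -> S; peptide=RRAS
pos 12: UCG -> L; peptide=RRASL
pos 15: AGC -> G; peptide=RRASLG
pos 18: UGA -> STOP

Answer: RRASLG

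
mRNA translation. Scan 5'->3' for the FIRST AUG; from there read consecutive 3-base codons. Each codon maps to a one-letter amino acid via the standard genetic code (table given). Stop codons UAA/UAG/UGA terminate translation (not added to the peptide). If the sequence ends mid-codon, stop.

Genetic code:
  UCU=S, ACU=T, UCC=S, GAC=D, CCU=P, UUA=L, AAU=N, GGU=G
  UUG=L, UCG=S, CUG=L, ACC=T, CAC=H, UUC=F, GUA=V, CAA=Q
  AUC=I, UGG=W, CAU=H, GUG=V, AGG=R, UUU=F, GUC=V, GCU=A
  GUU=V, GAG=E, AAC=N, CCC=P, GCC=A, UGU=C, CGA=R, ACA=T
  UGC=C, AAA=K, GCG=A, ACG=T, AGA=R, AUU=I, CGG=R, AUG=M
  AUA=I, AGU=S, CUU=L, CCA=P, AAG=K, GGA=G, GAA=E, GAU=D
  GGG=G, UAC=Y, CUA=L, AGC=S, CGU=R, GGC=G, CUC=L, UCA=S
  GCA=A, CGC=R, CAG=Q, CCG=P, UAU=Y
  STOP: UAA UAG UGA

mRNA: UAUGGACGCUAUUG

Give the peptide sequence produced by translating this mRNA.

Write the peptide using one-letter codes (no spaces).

start AUG at pos 1
pos 1: AUG -> M; peptide=M
pos 4: GAC -> D; peptide=MD
pos 7: GCU -> A; peptide=MDA
pos 10: AUU -> I; peptide=MDAI
pos 13: only 1 nt remain (<3), stop (end of mRNA)

Answer: MDAI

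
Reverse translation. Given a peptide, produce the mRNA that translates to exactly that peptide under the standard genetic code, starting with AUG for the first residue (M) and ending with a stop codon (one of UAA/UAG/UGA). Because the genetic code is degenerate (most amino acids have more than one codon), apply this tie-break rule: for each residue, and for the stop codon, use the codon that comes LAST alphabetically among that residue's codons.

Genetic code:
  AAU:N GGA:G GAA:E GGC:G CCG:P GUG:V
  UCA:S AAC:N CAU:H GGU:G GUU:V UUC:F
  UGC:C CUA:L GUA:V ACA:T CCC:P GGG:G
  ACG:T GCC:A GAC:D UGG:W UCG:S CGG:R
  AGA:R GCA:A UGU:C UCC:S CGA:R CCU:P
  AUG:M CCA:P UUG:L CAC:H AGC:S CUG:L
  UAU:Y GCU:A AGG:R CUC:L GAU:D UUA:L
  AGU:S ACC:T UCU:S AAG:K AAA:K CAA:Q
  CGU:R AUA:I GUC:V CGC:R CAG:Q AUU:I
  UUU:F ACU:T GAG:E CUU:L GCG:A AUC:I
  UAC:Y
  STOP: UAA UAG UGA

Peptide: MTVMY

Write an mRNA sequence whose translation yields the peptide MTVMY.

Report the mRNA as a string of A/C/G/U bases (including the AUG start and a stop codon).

Answer: mRNA: AUGACUGUUAUGUAUUGA

Derivation:
residue 1: M -> AUG (start codon)
residue 2: T codons sorted = ACA,ACC,ACG,ACU -> pick last = ACU
residue 3: V codons sorted = GUA,GUC,GUG,GUU -> pick last = GUU
residue 4: M -> AUG (only codon)
residue 5: Y codons sorted = UAC,UAU -> pick last = UAU
terminator: stop codons sorted = UAA,UAG,UGA -> pick last = UGA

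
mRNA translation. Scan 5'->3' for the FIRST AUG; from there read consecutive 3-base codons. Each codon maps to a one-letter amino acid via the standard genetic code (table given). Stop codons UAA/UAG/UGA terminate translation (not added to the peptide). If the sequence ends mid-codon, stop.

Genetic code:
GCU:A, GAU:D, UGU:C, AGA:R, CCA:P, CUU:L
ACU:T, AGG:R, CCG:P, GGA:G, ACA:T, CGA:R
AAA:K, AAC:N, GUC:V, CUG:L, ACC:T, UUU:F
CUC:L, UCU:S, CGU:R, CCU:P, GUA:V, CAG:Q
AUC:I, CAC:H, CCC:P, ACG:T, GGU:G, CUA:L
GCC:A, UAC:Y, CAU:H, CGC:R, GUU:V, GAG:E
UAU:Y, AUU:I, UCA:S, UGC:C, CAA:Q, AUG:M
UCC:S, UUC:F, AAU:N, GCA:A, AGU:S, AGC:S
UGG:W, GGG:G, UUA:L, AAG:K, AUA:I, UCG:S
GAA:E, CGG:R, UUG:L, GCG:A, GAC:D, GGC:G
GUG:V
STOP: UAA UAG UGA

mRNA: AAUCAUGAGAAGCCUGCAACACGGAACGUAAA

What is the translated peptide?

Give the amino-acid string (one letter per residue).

Answer: MRSLQHGT

Derivation:
start AUG at pos 4
pos 4: AUG -> M; peptide=M
pos 7: AGA -> R; peptide=MR
pos 10: AGC -> S; peptide=MRS
pos 13: CUG -> L; peptide=MRSL
pos 16: CAA -> Q; peptide=MRSLQ
pos 19: CAC -> H; peptide=MRSLQH
pos 22: GGA -> G; peptide=MRSLQHG
pos 25: ACG -> T; peptide=MRSLQHGT
pos 28: UAA -> STOP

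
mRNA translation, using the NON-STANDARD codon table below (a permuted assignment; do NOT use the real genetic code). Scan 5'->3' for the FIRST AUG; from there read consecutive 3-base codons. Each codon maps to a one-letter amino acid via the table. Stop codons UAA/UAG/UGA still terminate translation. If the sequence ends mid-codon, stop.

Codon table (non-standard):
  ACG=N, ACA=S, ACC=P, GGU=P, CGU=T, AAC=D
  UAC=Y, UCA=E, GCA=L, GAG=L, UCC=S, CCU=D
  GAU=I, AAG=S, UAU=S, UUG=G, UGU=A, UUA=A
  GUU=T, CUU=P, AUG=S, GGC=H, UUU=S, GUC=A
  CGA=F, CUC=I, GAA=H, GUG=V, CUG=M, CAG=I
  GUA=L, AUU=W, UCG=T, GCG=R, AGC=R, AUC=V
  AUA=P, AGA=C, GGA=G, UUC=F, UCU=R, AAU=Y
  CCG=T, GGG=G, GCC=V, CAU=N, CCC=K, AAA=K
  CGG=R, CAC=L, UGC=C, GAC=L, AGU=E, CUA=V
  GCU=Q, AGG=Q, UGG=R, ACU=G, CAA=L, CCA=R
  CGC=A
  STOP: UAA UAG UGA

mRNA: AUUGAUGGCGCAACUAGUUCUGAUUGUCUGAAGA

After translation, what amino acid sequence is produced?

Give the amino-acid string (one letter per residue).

start AUG at pos 4
pos 4: AUG -> S; peptide=S
pos 7: GCG -> R; peptide=SR
pos 10: CAA -> L; peptide=SRL
pos 13: CUA -> V; peptide=SRLV
pos 16: GUU -> T; peptide=SRLVT
pos 19: CUG -> M; peptide=SRLVTM
pos 22: AUU -> W; peptide=SRLVTMW
pos 25: GUC -> A; peptide=SRLVTMWA
pos 28: UGA -> STOP

Answer: SRLVTMWA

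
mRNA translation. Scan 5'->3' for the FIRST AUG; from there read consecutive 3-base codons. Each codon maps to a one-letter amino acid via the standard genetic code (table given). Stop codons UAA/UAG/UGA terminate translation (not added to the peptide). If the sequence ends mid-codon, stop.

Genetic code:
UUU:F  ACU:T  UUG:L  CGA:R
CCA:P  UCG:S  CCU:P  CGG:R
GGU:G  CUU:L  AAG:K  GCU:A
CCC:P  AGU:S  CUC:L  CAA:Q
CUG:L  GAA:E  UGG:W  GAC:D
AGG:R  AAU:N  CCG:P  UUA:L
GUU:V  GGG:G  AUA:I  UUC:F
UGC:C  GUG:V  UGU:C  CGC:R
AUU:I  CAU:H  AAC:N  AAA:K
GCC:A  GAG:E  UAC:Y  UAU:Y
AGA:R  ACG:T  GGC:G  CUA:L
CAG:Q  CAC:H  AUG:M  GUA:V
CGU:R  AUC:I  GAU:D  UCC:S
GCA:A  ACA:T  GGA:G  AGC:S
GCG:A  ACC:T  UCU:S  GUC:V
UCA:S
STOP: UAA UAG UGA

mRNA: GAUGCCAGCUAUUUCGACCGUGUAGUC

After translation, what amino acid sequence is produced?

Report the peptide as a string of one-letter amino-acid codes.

Answer: MPAISTV

Derivation:
start AUG at pos 1
pos 1: AUG -> M; peptide=M
pos 4: CCA -> P; peptide=MP
pos 7: GCU -> A; peptide=MPA
pos 10: AUU -> I; peptide=MPAI
pos 13: UCG -> S; peptide=MPAIS
pos 16: ACC -> T; peptide=MPAIST
pos 19: GUG -> V; peptide=MPAISTV
pos 22: UAG -> STOP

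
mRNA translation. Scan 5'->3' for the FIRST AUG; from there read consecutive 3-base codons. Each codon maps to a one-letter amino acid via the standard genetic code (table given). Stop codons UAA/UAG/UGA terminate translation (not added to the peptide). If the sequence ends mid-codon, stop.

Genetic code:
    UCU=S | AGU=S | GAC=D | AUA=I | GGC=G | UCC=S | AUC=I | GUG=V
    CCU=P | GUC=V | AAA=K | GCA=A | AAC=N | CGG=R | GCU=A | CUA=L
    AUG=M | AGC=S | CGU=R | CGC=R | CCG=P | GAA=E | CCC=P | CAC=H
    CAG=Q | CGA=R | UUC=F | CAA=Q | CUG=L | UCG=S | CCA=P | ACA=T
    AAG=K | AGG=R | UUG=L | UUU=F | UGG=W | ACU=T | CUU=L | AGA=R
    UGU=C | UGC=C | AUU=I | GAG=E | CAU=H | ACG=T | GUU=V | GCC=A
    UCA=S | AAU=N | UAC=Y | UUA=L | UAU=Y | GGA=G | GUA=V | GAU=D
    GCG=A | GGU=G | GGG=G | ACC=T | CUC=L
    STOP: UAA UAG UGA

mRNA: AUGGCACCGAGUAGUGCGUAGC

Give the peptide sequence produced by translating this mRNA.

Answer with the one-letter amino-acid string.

Answer: MAPSSA

Derivation:
start AUG at pos 0
pos 0: AUG -> M; peptide=M
pos 3: GCA -> A; peptide=MA
pos 6: CCG -> P; peptide=MAP
pos 9: AGU -> S; peptide=MAPS
pos 12: AGU -> S; peptide=MAPSS
pos 15: GCG -> A; peptide=MAPSSA
pos 18: UAG -> STOP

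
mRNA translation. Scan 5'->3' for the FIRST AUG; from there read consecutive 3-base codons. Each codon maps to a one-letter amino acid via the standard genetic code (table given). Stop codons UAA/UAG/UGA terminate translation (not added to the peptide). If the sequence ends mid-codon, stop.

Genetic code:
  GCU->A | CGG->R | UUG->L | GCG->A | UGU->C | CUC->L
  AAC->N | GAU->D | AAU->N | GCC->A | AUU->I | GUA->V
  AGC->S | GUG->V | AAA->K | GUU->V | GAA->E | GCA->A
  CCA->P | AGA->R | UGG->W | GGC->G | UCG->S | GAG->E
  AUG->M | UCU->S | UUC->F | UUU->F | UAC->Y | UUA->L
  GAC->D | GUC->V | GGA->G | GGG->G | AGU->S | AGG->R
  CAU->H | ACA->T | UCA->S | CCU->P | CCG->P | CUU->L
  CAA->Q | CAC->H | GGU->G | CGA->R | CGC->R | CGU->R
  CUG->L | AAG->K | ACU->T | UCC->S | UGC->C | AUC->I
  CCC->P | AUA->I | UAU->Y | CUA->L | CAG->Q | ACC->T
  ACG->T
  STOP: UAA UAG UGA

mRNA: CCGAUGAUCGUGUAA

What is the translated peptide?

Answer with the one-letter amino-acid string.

Answer: MIV

Derivation:
start AUG at pos 3
pos 3: AUG -> M; peptide=M
pos 6: AUC -> I; peptide=MI
pos 9: GUG -> V; peptide=MIV
pos 12: UAA -> STOP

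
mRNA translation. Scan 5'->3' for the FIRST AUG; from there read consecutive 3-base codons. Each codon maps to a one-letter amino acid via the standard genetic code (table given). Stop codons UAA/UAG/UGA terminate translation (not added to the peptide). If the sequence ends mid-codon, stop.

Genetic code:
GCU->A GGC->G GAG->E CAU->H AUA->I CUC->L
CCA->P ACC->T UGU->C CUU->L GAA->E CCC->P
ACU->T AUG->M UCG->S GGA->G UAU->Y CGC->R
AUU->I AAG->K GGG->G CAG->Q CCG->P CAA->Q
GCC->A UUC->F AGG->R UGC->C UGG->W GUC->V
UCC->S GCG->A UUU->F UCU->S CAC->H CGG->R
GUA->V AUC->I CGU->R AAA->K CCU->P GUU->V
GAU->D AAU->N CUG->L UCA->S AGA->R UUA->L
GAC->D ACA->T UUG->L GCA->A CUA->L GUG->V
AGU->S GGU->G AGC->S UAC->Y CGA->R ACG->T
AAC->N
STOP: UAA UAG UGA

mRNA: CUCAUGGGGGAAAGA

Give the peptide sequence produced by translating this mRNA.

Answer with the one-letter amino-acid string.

Answer: MGER

Derivation:
start AUG at pos 3
pos 3: AUG -> M; peptide=M
pos 6: GGG -> G; peptide=MG
pos 9: GAA -> E; peptide=MGE
pos 12: AGA -> R; peptide=MGER
pos 15: only 0 nt remain (<3), stop (end of mRNA)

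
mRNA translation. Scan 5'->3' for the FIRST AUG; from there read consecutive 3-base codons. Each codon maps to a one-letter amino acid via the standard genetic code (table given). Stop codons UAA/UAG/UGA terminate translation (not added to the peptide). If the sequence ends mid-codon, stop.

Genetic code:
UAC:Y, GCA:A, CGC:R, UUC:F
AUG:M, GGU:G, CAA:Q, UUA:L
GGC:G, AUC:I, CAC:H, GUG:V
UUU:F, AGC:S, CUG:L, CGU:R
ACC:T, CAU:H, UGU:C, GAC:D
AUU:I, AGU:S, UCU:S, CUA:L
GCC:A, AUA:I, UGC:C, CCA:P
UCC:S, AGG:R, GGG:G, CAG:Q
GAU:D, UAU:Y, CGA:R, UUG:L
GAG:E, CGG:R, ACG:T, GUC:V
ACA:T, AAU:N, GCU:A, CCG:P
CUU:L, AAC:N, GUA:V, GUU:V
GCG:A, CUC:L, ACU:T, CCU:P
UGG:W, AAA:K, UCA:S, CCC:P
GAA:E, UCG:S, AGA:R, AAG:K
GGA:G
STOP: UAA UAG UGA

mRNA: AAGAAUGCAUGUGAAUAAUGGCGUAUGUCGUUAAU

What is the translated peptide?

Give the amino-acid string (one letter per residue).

start AUG at pos 4
pos 4: AUG -> M; peptide=M
pos 7: CAU -> H; peptide=MH
pos 10: GUG -> V; peptide=MHV
pos 13: AAU -> N; peptide=MHVN
pos 16: AAU -> N; peptide=MHVNN
pos 19: GGC -> G; peptide=MHVNNG
pos 22: GUA -> V; peptide=MHVNNGV
pos 25: UGU -> C; peptide=MHVNNGVC
pos 28: CGU -> R; peptide=MHVNNGVCR
pos 31: UAA -> STOP

Answer: MHVNNGVCR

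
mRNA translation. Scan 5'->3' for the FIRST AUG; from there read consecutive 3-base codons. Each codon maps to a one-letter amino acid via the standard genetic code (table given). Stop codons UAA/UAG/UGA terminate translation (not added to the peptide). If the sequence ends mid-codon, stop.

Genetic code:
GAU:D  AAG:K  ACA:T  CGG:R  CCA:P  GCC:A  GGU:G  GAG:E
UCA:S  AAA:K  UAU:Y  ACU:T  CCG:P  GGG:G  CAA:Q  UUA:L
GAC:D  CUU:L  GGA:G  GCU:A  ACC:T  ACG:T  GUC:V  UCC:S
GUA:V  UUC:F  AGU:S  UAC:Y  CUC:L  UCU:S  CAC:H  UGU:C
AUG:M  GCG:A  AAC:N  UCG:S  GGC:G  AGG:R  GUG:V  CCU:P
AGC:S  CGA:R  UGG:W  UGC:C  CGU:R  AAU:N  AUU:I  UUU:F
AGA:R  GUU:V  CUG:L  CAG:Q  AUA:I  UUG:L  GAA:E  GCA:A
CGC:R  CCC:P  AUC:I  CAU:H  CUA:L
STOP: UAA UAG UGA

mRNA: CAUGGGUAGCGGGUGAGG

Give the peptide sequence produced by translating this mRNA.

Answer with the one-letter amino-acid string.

Answer: MGSG

Derivation:
start AUG at pos 1
pos 1: AUG -> M; peptide=M
pos 4: GGU -> G; peptide=MG
pos 7: AGC -> S; peptide=MGS
pos 10: GGG -> G; peptide=MGSG
pos 13: UGA -> STOP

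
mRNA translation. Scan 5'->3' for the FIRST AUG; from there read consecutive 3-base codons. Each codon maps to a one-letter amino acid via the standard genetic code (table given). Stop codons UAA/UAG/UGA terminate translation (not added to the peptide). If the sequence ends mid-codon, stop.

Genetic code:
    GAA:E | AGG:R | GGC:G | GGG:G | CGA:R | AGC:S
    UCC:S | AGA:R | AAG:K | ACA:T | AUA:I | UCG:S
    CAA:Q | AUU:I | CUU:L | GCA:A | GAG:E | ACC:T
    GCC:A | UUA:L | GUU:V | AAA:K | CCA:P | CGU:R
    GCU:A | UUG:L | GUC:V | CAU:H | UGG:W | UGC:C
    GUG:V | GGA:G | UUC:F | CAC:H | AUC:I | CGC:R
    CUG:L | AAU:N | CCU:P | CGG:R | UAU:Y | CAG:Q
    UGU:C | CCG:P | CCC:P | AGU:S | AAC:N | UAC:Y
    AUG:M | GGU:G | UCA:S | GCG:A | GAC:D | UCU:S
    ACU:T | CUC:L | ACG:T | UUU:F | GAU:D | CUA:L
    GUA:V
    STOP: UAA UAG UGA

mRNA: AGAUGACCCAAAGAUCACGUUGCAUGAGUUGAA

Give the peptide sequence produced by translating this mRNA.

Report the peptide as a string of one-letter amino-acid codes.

Answer: MTQRSRCMS

Derivation:
start AUG at pos 2
pos 2: AUG -> M; peptide=M
pos 5: ACC -> T; peptide=MT
pos 8: CAA -> Q; peptide=MTQ
pos 11: AGA -> R; peptide=MTQR
pos 14: UCA -> S; peptide=MTQRS
pos 17: CGU -> R; peptide=MTQRSR
pos 20: UGC -> C; peptide=MTQRSRC
pos 23: AUG -> M; peptide=MTQRSRCM
pos 26: AGU -> S; peptide=MTQRSRCMS
pos 29: UGA -> STOP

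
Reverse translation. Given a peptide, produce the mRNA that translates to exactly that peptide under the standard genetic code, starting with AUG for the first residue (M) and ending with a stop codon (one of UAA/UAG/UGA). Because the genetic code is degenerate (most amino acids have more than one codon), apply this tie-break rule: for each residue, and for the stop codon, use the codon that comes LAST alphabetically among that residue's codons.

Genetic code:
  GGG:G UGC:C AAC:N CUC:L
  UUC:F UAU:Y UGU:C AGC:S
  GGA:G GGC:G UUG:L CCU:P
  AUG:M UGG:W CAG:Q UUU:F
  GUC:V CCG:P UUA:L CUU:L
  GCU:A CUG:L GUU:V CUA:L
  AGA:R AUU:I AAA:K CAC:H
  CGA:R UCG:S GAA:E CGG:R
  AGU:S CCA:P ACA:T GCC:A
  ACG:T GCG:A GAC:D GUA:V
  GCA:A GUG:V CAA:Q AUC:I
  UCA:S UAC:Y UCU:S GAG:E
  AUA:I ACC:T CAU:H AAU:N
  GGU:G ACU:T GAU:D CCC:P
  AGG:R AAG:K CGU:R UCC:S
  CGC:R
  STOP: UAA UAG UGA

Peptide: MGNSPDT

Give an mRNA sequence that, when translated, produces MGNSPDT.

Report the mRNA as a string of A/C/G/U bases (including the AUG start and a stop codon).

Answer: mRNA: AUGGGUAAUUCUCCUGAUACUUGA

Derivation:
residue 1: M -> AUG (start codon)
residue 2: G codons sorted = GGA,GGC,GGG,GGU -> pick last = GGU
residue 3: N codons sorted = AAC,AAU -> pick last = AAU
residue 4: S codons sorted = AGC,AGU,UCA,UCC,UCG,UCU -> pick last = UCU
residue 5: P codons sorted = CCA,CCC,CCG,CCU -> pick last = CCU
residue 6: D codons sorted = GAC,GAU -> pick last = GAU
residue 7: T codons sorted = ACA,ACC,ACG,ACU -> pick last = ACU
terminator: stop codons sorted = UAA,UAG,UGA -> pick last = UGA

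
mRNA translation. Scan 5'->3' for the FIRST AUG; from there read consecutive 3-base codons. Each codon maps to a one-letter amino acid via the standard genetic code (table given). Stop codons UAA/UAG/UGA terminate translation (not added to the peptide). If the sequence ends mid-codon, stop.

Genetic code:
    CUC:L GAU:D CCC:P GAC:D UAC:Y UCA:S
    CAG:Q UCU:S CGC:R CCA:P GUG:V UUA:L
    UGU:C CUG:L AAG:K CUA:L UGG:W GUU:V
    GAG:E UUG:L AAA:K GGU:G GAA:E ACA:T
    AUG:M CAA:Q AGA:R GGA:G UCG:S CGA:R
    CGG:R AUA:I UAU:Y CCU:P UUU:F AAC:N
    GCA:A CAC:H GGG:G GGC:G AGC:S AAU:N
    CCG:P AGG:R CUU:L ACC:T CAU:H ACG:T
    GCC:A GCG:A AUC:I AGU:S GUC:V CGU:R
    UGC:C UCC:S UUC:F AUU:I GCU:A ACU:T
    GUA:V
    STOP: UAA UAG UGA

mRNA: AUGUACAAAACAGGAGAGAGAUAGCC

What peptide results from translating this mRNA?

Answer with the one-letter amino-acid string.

Answer: MYKTGER

Derivation:
start AUG at pos 0
pos 0: AUG -> M; peptide=M
pos 3: UAC -> Y; peptide=MY
pos 6: AAA -> K; peptide=MYK
pos 9: ACA -> T; peptide=MYKT
pos 12: GGA -> G; peptide=MYKTG
pos 15: GAG -> E; peptide=MYKTGE
pos 18: AGA -> R; peptide=MYKTGER
pos 21: UAG -> STOP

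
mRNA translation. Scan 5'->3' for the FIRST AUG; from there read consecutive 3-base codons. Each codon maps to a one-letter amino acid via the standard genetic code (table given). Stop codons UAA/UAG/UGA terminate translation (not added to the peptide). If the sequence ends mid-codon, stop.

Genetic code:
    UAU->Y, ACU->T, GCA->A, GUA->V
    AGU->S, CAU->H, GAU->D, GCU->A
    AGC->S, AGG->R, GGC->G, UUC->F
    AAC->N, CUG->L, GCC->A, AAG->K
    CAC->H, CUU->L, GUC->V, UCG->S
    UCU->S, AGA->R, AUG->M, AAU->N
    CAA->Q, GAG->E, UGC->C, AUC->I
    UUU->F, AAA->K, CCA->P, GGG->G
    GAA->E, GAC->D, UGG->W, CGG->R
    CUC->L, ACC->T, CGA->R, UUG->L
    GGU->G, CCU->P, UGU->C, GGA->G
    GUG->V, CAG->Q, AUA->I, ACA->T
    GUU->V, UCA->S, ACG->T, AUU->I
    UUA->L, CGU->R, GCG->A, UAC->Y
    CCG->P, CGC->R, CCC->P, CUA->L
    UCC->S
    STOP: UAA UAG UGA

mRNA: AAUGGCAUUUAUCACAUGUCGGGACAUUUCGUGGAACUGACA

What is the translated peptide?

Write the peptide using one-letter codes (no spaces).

start AUG at pos 1
pos 1: AUG -> M; peptide=M
pos 4: GCA -> A; peptide=MA
pos 7: UUU -> F; peptide=MAF
pos 10: AUC -> I; peptide=MAFI
pos 13: ACA -> T; peptide=MAFIT
pos 16: UGU -> C; peptide=MAFITC
pos 19: CGG -> R; peptide=MAFITCR
pos 22: GAC -> D; peptide=MAFITCRD
pos 25: AUU -> I; peptide=MAFITCRDI
pos 28: UCG -> S; peptide=MAFITCRDIS
pos 31: UGG -> W; peptide=MAFITCRDISW
pos 34: AAC -> N; peptide=MAFITCRDISWN
pos 37: UGA -> STOP

Answer: MAFITCRDISWN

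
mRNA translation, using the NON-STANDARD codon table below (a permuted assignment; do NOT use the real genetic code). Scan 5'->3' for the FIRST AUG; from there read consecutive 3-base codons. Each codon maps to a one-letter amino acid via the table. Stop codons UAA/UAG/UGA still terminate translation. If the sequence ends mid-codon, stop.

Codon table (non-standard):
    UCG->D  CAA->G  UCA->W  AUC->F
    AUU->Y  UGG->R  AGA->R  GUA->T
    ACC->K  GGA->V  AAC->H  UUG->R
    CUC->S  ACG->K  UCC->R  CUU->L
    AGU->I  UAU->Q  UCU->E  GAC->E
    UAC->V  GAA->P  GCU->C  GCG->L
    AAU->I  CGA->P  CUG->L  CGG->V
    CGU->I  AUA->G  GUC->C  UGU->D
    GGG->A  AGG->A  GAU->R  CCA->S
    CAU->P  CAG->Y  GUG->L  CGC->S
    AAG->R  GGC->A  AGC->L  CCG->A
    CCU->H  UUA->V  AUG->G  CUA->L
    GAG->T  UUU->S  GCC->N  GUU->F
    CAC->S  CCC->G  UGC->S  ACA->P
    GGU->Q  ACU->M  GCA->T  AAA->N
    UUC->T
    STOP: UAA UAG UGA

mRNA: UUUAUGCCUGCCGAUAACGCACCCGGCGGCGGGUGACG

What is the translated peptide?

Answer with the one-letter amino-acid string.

start AUG at pos 3
pos 3: AUG -> G; peptide=G
pos 6: CCU -> H; peptide=GH
pos 9: GCC -> N; peptide=GHN
pos 12: GAU -> R; peptide=GHNR
pos 15: AAC -> H; peptide=GHNRH
pos 18: GCA -> T; peptide=GHNRHT
pos 21: CCC -> G; peptide=GHNRHTG
pos 24: GGC -> A; peptide=GHNRHTGA
pos 27: GGC -> A; peptide=GHNRHTGAA
pos 30: GGG -> A; peptide=GHNRHTGAAA
pos 33: UGA -> STOP

Answer: GHNRHTGAAA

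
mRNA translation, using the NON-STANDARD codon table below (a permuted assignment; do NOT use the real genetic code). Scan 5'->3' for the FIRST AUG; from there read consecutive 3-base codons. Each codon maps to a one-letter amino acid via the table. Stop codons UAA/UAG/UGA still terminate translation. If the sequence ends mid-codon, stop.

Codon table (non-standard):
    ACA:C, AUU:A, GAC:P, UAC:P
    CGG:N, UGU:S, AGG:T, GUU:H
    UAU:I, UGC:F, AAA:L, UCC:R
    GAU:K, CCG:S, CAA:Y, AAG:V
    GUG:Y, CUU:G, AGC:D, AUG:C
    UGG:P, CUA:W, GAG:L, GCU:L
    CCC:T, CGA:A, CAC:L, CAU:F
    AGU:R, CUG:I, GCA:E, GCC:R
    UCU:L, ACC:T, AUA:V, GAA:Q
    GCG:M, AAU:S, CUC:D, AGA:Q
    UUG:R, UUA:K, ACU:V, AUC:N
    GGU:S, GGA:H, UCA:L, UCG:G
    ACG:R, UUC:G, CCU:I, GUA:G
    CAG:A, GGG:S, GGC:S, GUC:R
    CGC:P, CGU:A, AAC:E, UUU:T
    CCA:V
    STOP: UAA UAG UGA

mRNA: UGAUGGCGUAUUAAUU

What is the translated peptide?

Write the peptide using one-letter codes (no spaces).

start AUG at pos 2
pos 2: AUG -> C; peptide=C
pos 5: GCG -> M; peptide=CM
pos 8: UAU -> I; peptide=CMI
pos 11: UAA -> STOP

Answer: CMI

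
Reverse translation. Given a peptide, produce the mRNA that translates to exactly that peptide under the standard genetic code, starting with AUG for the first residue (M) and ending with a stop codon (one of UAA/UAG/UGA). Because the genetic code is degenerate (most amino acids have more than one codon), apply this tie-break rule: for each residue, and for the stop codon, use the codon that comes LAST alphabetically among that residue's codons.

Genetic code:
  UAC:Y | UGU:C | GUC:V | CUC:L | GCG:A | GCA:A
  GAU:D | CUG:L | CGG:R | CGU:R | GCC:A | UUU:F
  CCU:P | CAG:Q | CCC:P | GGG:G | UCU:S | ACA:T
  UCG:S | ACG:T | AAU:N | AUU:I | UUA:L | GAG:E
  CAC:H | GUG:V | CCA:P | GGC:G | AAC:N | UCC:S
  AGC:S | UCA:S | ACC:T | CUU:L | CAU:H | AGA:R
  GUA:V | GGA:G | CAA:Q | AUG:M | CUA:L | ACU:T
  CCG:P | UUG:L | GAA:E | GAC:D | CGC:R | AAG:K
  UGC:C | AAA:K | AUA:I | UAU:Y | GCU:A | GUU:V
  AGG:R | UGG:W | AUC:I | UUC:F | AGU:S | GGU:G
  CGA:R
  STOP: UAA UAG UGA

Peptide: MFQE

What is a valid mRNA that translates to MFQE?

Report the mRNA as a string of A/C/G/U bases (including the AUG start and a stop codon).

Answer: mRNA: AUGUUUCAGGAGUGA

Derivation:
residue 1: M -> AUG (start codon)
residue 2: F codons sorted = UUC,UUU -> pick last = UUU
residue 3: Q codons sorted = CAA,CAG -> pick last = CAG
residue 4: E codons sorted = GAA,GAG -> pick last = GAG
terminator: stop codons sorted = UAA,UAG,UGA -> pick last = UGA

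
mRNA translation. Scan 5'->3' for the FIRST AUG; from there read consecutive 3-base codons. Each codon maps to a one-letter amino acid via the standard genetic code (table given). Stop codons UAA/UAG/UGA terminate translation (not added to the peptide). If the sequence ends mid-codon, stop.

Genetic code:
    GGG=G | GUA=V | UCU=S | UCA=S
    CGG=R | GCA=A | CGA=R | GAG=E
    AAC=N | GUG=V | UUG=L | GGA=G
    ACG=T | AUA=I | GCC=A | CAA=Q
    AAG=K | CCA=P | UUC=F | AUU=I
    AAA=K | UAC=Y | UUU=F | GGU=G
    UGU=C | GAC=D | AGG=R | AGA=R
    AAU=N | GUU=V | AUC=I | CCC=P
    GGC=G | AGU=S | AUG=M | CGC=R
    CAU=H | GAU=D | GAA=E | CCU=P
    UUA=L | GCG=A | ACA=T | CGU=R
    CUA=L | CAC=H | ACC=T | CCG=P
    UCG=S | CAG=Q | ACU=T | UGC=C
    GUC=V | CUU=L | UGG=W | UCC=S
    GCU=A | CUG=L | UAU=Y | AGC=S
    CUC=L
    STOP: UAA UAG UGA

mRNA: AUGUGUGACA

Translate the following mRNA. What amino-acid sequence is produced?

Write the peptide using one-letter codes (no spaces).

Answer: MCD

Derivation:
start AUG at pos 0
pos 0: AUG -> M; peptide=M
pos 3: UGU -> C; peptide=MC
pos 6: GAC -> D; peptide=MCD
pos 9: only 1 nt remain (<3), stop (end of mRNA)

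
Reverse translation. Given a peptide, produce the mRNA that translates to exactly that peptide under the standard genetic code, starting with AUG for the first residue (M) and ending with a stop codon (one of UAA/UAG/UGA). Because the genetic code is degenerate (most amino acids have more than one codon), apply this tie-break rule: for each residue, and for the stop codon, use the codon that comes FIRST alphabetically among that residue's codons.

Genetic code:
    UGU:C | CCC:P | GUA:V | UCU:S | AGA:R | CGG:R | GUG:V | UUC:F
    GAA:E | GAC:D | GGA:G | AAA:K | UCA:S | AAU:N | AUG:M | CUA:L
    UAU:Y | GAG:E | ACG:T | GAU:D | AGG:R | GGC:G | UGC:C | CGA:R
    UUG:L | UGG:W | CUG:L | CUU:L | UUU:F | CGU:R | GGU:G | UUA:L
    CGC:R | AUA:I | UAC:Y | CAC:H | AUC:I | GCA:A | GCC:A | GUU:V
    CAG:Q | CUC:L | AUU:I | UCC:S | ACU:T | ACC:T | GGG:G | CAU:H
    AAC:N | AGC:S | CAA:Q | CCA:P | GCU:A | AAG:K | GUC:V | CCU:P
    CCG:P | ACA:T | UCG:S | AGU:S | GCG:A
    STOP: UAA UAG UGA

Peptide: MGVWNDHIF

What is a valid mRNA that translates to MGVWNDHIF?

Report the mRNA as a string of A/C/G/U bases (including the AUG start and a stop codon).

residue 1: M -> AUG (start codon)
residue 2: G codons sorted = GGA,GGC,GGG,GGU -> pick first = GGA
residue 3: V codons sorted = GUA,GUC,GUG,GUU -> pick first = GUA
residue 4: W -> UGG (only codon)
residue 5: N codons sorted = AAC,AAU -> pick first = AAC
residue 6: D codons sorted = GAC,GAU -> pick first = GAC
residue 7: H codons sorted = CAC,CAU -> pick first = CAC
residue 8: I codons sorted = AUA,AUC,AUU -> pick first = AUA
residue 9: F codons sorted = UUC,UUU -> pick first = UUC
terminator: stop codons sorted = UAA,UAG,UGA -> pick first = UAA

Answer: mRNA: AUGGGAGUAUGGAACGACCACAUAUUCUAA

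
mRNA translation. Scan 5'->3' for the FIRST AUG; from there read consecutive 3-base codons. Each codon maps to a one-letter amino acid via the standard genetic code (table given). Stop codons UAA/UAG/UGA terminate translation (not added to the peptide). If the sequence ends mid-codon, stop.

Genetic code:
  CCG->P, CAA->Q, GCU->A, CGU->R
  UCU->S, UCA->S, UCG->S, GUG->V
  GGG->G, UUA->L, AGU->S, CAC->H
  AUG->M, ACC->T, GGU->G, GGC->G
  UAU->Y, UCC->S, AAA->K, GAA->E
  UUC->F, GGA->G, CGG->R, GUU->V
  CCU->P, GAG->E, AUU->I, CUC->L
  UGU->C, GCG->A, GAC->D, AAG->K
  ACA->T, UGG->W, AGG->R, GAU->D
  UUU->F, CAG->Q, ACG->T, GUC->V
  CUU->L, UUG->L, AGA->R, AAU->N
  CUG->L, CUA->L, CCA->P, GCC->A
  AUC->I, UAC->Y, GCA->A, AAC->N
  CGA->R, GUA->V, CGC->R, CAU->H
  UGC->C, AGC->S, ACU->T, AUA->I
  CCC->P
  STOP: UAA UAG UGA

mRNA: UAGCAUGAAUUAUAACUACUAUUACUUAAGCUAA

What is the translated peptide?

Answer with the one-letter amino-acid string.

Answer: MNYNYYYLS

Derivation:
start AUG at pos 4
pos 4: AUG -> M; peptide=M
pos 7: AAU -> N; peptide=MN
pos 10: UAU -> Y; peptide=MNY
pos 13: AAC -> N; peptide=MNYN
pos 16: UAC -> Y; peptide=MNYNY
pos 19: UAU -> Y; peptide=MNYNYY
pos 22: UAC -> Y; peptide=MNYNYYY
pos 25: UUA -> L; peptide=MNYNYYYL
pos 28: AGC -> S; peptide=MNYNYYYLS
pos 31: UAA -> STOP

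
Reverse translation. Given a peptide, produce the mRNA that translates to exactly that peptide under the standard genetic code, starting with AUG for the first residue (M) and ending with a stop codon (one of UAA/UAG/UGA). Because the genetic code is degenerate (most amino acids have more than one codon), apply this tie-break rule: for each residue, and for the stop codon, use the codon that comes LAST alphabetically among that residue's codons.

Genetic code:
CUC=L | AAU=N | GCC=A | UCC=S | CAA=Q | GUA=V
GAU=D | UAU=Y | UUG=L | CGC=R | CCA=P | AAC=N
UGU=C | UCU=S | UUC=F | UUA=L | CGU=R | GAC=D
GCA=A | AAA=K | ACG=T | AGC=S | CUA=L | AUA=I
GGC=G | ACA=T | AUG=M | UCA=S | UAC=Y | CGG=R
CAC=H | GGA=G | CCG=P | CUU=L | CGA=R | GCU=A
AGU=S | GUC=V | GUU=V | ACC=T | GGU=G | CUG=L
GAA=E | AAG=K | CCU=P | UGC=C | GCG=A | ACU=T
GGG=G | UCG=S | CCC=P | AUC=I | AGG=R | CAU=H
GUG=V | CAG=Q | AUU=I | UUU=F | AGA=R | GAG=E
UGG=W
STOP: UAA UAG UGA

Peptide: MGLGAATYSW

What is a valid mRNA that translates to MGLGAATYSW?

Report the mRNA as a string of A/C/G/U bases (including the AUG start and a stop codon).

residue 1: M -> AUG (start codon)
residue 2: G codons sorted = GGA,GGC,GGG,GGU -> pick last = GGU
residue 3: L codons sorted = CUA,CUC,CUG,CUU,UUA,UUG -> pick last = UUG
residue 4: G codons sorted = GGA,GGC,GGG,GGU -> pick last = GGU
residue 5: A codons sorted = GCA,GCC,GCG,GCU -> pick last = GCU
residue 6: A codons sorted = GCA,GCC,GCG,GCU -> pick last = GCU
residue 7: T codons sorted = ACA,ACC,ACG,ACU -> pick last = ACU
residue 8: Y codons sorted = UAC,UAU -> pick last = UAU
residue 9: S codons sorted = AGC,AGU,UCA,UCC,UCG,UCU -> pick last = UCU
residue 10: W -> UGG (only codon)
terminator: stop codons sorted = UAA,UAG,UGA -> pick last = UGA

Answer: mRNA: AUGGGUUUGGGUGCUGCUACUUAUUCUUGGUGA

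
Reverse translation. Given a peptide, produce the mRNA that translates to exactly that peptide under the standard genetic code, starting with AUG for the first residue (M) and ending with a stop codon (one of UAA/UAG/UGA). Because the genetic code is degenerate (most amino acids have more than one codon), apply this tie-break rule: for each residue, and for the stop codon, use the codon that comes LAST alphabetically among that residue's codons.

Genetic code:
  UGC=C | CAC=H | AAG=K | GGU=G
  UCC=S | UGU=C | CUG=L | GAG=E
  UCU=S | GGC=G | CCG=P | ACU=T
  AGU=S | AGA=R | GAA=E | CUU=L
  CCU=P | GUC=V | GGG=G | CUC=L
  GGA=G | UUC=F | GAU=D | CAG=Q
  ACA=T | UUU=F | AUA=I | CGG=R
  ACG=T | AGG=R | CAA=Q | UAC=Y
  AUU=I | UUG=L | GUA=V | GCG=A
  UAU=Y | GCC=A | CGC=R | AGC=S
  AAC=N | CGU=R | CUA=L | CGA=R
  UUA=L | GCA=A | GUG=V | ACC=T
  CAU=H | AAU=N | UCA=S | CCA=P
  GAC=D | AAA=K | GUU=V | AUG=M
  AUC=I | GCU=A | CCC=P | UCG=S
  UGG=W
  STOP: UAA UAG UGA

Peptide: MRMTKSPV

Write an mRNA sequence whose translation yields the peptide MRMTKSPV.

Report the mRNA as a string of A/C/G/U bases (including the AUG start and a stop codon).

Answer: mRNA: AUGCGUAUGACUAAGUCUCCUGUUUGA

Derivation:
residue 1: M -> AUG (start codon)
residue 2: R codons sorted = AGA,AGG,CGA,CGC,CGG,CGU -> pick last = CGU
residue 3: M -> AUG (only codon)
residue 4: T codons sorted = ACA,ACC,ACG,ACU -> pick last = ACU
residue 5: K codons sorted = AAA,AAG -> pick last = AAG
residue 6: S codons sorted = AGC,AGU,UCA,UCC,UCG,UCU -> pick last = UCU
residue 7: P codons sorted = CCA,CCC,CCG,CCU -> pick last = CCU
residue 8: V codons sorted = GUA,GUC,GUG,GUU -> pick last = GUU
terminator: stop codons sorted = UAA,UAG,UGA -> pick last = UGA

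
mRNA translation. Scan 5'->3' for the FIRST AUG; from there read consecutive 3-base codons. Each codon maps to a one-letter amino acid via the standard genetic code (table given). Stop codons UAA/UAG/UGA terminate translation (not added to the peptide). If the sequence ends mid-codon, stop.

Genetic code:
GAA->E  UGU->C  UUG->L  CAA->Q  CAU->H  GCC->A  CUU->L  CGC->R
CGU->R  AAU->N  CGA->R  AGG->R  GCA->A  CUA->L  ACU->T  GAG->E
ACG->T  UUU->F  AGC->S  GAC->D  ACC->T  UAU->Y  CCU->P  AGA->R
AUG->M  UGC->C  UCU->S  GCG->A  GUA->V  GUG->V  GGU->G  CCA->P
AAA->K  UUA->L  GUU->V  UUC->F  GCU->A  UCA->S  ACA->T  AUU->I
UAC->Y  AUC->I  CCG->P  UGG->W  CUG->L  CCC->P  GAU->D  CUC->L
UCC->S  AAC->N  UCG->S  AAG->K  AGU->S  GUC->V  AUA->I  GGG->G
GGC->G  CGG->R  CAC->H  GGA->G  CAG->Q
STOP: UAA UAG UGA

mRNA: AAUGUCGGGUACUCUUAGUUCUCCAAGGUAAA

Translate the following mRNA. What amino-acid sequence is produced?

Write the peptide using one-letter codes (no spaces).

Answer: MSGTLSSPR

Derivation:
start AUG at pos 1
pos 1: AUG -> M; peptide=M
pos 4: UCG -> S; peptide=MS
pos 7: GGU -> G; peptide=MSG
pos 10: ACU -> T; peptide=MSGT
pos 13: CUU -> L; peptide=MSGTL
pos 16: AGU -> S; peptide=MSGTLS
pos 19: UCU -> S; peptide=MSGTLSS
pos 22: CCA -> P; peptide=MSGTLSSP
pos 25: AGG -> R; peptide=MSGTLSSPR
pos 28: UAA -> STOP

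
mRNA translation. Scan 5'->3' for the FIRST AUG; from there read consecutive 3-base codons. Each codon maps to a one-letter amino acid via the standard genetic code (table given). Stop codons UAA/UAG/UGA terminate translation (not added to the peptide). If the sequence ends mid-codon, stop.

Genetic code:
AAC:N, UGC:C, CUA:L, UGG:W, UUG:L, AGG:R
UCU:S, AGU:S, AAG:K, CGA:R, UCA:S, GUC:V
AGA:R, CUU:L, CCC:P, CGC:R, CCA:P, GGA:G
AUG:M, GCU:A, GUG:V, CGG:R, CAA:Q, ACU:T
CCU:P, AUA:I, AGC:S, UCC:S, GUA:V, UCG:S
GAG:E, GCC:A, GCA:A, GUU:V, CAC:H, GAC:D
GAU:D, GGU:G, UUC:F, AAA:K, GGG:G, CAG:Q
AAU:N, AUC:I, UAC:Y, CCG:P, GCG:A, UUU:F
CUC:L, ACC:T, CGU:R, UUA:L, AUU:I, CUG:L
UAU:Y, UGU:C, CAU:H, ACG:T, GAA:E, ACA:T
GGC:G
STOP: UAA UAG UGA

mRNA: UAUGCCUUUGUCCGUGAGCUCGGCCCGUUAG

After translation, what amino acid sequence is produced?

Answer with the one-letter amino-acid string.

Answer: MPLSVSSAR

Derivation:
start AUG at pos 1
pos 1: AUG -> M; peptide=M
pos 4: CCU -> P; peptide=MP
pos 7: UUG -> L; peptide=MPL
pos 10: UCC -> S; peptide=MPLS
pos 13: GUG -> V; peptide=MPLSV
pos 16: AGC -> S; peptide=MPLSVS
pos 19: UCG -> S; peptide=MPLSVSS
pos 22: GCC -> A; peptide=MPLSVSSA
pos 25: CGU -> R; peptide=MPLSVSSAR
pos 28: UAG -> STOP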